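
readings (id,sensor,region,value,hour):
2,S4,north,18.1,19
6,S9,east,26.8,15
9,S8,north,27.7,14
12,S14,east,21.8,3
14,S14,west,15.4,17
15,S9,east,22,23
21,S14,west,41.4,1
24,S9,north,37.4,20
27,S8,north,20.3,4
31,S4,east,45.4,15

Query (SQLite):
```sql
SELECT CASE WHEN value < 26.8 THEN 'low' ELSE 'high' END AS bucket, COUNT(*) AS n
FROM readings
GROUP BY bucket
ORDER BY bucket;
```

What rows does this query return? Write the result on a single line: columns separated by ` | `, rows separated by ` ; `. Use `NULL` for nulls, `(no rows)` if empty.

Bucket rows by value < 26.8 → 'low' else 'high'; count each bucket.

high | 5 ; low | 5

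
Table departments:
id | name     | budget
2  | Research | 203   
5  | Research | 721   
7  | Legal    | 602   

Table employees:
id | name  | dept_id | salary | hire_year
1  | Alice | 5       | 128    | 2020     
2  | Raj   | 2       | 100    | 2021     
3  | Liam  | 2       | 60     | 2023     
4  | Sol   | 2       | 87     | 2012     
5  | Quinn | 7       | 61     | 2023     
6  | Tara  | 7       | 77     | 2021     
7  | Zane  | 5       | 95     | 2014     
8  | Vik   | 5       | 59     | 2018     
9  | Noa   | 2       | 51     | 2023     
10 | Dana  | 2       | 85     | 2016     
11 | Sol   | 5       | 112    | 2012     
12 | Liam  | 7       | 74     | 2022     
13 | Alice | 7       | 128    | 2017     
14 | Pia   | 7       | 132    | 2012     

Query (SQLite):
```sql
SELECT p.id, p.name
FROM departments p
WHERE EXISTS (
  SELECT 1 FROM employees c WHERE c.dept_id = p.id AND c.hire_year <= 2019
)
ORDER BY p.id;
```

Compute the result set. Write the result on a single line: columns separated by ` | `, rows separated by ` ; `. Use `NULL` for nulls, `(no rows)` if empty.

2 | Research ; 5 | Research ; 7 | Legal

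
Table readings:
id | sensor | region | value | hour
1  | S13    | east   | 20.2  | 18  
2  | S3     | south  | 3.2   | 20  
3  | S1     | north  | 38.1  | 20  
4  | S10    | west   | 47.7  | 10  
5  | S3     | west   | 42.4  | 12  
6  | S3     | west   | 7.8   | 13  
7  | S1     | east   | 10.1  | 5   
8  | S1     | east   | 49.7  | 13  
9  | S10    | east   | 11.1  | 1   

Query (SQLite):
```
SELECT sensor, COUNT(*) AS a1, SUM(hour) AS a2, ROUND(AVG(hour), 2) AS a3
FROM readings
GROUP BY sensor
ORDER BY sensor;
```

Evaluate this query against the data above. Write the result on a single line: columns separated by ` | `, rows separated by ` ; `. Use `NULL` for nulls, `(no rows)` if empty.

Group readings by sensor.
Per group compute: COUNT(*), SUM(hour), ROUND(AVG(hour), 2).
  S1: ids {3, 7, 8} → COUNT(*)=3, SUM(hour)=38, ROUND(AVG(hour), 2)=12.67
  S10: ids {4, 9} → COUNT(*)=2, SUM(hour)=11, ROUND(AVG(hour), 2)=5.5
  S13: ids {1} → COUNT(*)=1, SUM(hour)=18, ROUND(AVG(hour), 2)=18
  S3: ids {2, 5, 6} → COUNT(*)=3, SUM(hour)=45, ROUND(AVG(hour), 2)=15

S1 | 3 | 38 | 12.67 ; S10 | 2 | 11 | 5.5 ; S13 | 1 | 18 | 18 ; S3 | 3 | 45 | 15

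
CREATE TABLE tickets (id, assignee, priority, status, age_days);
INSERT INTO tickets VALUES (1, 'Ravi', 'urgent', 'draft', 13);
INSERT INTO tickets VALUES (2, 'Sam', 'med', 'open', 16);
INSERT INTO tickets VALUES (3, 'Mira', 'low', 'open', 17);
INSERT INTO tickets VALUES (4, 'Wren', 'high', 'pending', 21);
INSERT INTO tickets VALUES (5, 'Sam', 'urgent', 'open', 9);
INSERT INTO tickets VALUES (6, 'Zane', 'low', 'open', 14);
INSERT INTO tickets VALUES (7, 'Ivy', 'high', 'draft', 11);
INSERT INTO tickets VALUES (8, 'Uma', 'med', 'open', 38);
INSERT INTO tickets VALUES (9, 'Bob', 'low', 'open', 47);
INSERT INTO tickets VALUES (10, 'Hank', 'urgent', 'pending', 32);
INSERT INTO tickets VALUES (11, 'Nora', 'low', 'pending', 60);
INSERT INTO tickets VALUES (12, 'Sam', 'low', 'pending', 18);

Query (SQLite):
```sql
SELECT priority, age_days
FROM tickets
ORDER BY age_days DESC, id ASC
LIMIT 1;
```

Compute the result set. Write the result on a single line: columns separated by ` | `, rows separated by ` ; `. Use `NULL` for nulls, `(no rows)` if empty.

low | 60

Sort by age_days desc, tiebreak id asc: (60, id=11), (47, id=9), (38, id=8), (32, id=10) …. Take first 1.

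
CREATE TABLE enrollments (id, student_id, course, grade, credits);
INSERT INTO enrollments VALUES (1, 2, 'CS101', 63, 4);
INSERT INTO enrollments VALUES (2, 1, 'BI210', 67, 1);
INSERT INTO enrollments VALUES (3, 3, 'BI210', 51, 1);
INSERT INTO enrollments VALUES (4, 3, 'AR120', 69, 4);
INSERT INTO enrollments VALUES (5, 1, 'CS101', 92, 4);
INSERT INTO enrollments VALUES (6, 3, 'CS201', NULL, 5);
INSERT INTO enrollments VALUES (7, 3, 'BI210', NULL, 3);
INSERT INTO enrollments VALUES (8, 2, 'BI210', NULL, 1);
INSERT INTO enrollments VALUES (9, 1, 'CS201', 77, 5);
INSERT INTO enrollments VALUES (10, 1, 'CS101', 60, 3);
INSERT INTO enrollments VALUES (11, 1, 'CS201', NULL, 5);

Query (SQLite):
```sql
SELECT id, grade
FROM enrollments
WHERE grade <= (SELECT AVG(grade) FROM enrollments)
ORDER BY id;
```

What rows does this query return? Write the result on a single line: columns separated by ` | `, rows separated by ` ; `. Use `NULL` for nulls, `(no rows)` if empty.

1 | 63 ; 2 | 67 ; 3 | 51 ; 10 | 60

Scalar subquery: AVG(grade) over all enrollments rows = 68.428571 (≈; comparison uses full precision).
Keep rows where grade <= that value.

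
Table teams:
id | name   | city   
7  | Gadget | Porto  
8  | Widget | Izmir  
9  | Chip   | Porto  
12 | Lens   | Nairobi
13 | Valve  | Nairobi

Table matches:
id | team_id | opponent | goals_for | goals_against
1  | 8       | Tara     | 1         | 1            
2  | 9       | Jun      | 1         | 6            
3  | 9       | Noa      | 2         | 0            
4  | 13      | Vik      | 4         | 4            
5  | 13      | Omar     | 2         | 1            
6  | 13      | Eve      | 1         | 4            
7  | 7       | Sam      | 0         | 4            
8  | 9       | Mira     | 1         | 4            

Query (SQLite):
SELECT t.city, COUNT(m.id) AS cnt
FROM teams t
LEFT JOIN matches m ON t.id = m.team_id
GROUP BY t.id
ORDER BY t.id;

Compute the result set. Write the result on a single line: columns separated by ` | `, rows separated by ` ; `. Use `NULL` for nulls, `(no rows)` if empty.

LEFT JOIN keeps every teams row; unmatched ones get NULL for matches columns.
Group by teams.id and compute COUNT(m.id). COUNT(col) of an all-NULL group is 0.
  7: ids {7} → COUNT(m.id)=1
  8: ids {1} → COUNT(m.id)=1
  9: ids {2, 3, 8} → COUNT(m.id)=3
  12: ids {—} → COUNT(m.id)=0
  13: ids {4, 5, 6} → COUNT(m.id)=3

Porto | 1 ; Izmir | 1 ; Porto | 3 ; Nairobi | 0 ; Nairobi | 3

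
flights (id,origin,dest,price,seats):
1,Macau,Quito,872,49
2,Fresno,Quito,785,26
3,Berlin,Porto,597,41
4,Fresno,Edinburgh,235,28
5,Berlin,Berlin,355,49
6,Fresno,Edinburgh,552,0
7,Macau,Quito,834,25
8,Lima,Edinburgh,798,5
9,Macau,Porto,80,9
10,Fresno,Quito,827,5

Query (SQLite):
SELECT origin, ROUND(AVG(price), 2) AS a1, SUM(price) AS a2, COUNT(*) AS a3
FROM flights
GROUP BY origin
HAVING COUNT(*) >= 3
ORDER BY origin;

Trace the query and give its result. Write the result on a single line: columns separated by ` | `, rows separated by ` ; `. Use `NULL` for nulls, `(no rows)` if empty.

Fresno | 599.75 | 2399 | 4 ; Macau | 595.33 | 1786 | 3

Group flights by origin.
Per group compute: ROUND(AVG(price), 2), SUM(price), COUNT(*).
HAVING: drop groups with fewer than 3 rows.
  Berlin: ids {3, 5} → ROUND(AVG(price), 2)=476, SUM(price)=952, COUNT(*)=2
  Fresno: ids {2, 4, 6, 10} → ROUND(AVG(price), 2)=599.75, SUM(price)=2399, COUNT(*)=4
  Lima: ids {8} → ROUND(AVG(price), 2)=798, SUM(price)=798, COUNT(*)=1
  Macau: ids {1, 7, 9} → ROUND(AVG(price), 2)=595.33, SUM(price)=1786, COUNT(*)=3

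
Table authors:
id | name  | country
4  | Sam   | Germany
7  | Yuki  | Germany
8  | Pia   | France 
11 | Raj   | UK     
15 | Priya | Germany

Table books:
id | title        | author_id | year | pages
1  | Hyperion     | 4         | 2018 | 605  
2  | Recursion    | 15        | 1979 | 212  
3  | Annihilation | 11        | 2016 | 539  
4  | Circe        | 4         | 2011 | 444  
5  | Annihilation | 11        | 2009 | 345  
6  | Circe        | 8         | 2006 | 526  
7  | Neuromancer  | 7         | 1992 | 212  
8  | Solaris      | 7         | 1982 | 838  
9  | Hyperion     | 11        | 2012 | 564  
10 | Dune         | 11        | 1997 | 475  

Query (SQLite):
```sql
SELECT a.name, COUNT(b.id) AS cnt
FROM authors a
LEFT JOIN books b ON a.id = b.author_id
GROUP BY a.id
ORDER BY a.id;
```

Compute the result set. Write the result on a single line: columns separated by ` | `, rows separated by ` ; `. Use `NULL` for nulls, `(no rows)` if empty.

Sam | 2 ; Yuki | 2 ; Pia | 1 ; Raj | 4 ; Priya | 1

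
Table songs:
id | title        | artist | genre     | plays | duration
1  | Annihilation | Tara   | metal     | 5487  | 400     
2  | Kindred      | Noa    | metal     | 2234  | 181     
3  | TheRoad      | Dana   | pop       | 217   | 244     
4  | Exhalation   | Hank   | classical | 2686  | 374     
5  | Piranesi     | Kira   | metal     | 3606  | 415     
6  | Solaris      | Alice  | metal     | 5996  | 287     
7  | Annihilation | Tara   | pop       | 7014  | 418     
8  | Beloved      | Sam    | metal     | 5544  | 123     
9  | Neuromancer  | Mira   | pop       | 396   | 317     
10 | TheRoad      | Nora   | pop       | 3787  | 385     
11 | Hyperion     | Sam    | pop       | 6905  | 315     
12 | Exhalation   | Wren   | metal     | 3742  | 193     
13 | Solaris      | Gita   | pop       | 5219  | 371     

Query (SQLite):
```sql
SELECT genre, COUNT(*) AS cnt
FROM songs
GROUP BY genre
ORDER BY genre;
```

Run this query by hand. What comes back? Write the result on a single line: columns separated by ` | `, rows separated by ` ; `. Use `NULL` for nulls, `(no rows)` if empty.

Partition songs by genre; compute COUNT(*) within each group.
  classical: ids {4} → COUNT(*)=1
  metal: ids {1, 2, 5, 6, 8, 12} → COUNT(*)=6
  pop: ids {3, 7, 9, 10, 11, 13} → COUNT(*)=6

classical | 1 ; metal | 6 ; pop | 6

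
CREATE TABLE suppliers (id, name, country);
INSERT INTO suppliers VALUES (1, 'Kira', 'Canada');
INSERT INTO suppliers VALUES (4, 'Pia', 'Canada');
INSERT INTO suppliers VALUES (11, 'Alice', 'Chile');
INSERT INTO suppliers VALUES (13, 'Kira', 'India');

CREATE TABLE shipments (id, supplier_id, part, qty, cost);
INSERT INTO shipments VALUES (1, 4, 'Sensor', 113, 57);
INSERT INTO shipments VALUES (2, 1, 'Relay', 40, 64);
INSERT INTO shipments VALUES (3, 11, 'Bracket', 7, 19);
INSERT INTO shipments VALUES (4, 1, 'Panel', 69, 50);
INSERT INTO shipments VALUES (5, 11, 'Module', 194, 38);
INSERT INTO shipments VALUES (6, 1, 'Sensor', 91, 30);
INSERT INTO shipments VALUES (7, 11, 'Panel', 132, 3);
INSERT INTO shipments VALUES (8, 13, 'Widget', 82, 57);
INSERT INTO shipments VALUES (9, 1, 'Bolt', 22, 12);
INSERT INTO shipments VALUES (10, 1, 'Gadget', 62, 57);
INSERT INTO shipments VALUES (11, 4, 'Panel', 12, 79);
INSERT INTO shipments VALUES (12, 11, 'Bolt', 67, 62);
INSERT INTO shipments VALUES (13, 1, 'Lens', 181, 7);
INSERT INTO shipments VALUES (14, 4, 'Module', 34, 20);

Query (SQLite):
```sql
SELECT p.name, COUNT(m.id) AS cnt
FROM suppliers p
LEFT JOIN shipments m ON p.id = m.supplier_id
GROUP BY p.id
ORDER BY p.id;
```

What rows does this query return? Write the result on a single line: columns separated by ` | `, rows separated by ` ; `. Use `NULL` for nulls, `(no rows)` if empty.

LEFT JOIN keeps every suppliers row; unmatched ones get NULL for shipments columns.
Group by suppliers.id and compute COUNT(m.id). COUNT(col) of an all-NULL group is 0.
  1: ids {2, 4, 6, 9, 10, 13} → COUNT(m.id)=6
  4: ids {1, 11, 14} → COUNT(m.id)=3
  11: ids {3, 5, 7, 12} → COUNT(m.id)=4
  13: ids {8} → COUNT(m.id)=1

Kira | 6 ; Pia | 3 ; Alice | 4 ; Kira | 1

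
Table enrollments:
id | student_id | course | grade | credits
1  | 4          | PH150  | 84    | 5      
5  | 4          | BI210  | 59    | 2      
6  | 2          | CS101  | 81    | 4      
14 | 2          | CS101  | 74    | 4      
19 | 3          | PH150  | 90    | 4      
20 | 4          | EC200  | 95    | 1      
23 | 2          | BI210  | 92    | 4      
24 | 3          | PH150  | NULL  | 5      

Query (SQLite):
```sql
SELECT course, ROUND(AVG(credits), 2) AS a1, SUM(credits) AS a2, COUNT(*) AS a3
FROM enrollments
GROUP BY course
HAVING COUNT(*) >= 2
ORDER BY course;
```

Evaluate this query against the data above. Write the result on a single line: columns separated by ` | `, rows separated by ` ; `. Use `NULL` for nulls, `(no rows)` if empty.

Group enrollments by course.
Per group compute: ROUND(AVG(credits), 2), SUM(credits), COUNT(*).
HAVING: drop groups with fewer than 2 rows.
  BI210: ids {5, 23} → ROUND(AVG(credits), 2)=3, SUM(credits)=6, COUNT(*)=2
  CS101: ids {6, 14} → ROUND(AVG(credits), 2)=4, SUM(credits)=8, COUNT(*)=2
  EC200: ids {20} → ROUND(AVG(credits), 2)=1, SUM(credits)=1, COUNT(*)=1
  PH150: ids {1, 19, 24} → ROUND(AVG(credits), 2)=4.67, SUM(credits)=14, COUNT(*)=3

BI210 | 3 | 6 | 2 ; CS101 | 4 | 8 | 2 ; PH150 | 4.67 | 14 | 3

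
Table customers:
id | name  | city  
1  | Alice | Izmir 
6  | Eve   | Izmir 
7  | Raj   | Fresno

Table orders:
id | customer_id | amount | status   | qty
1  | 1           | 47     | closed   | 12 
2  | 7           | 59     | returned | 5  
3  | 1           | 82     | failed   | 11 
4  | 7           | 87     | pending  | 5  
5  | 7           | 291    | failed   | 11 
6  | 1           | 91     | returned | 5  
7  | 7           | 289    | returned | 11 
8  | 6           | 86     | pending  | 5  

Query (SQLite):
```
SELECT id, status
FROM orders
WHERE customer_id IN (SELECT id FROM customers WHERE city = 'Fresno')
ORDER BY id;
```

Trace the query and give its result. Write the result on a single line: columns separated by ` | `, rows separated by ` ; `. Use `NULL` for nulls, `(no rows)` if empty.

Inner query: customers.id where city = 'Fresno'.
Outer: keep orders rows whose customer_id is in that set.
Inner query → {7}

2 | returned ; 4 | pending ; 5 | failed ; 7 | returned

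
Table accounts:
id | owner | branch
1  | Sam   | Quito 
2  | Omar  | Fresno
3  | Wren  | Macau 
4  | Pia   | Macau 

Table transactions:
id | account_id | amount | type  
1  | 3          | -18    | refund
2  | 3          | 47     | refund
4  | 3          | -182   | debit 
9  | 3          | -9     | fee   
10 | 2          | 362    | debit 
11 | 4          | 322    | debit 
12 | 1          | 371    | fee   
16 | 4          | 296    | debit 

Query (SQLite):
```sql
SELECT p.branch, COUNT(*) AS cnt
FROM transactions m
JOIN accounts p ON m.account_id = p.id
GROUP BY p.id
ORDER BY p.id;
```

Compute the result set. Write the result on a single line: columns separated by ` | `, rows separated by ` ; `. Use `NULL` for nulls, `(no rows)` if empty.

Join each transactions row to its accounts via account_id.
Group joined rows by accounts.id; compute COUNT(*) per group.
  1: ids {12} → COUNT(*)=1
  2: ids {10} → COUNT(*)=1
  3: ids {1, 2, 4, 9} → COUNT(*)=4
  4: ids {11, 16} → COUNT(*)=2

Quito | 1 ; Fresno | 1 ; Macau | 4 ; Macau | 2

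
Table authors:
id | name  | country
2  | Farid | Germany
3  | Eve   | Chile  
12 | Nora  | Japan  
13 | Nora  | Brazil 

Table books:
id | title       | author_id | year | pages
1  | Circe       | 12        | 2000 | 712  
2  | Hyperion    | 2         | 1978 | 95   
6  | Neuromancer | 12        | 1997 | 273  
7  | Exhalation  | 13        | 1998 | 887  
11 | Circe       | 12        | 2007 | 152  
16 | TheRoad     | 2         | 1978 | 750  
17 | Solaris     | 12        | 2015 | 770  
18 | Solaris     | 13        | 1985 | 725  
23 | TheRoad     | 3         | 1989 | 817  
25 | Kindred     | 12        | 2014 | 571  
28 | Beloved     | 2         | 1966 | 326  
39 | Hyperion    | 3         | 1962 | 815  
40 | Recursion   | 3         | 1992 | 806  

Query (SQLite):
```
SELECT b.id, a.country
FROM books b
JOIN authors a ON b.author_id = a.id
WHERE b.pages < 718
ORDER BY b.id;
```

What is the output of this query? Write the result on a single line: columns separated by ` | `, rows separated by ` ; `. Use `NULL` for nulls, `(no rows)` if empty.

Each books row matches the authors row where author_id = authors.id.
Then keep rows with b.pages < 718.

1 | Japan ; 2 | Germany ; 6 | Japan ; 11 | Japan ; 25 | Japan ; 28 | Germany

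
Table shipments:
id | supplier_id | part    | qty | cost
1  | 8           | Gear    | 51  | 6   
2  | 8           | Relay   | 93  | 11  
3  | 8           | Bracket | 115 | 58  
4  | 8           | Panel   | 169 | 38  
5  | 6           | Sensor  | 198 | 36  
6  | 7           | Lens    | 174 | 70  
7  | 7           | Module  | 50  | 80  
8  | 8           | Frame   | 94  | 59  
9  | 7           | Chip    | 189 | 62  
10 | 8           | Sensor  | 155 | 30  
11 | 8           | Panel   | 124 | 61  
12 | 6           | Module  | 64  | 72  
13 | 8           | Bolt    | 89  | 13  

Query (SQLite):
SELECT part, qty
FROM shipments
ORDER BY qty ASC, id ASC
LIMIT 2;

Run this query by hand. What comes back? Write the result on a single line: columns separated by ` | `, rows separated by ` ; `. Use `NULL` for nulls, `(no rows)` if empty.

Module | 50 ; Gear | 51

Sort by qty asc, tiebreak id asc: (50, id=7), (51, id=1), (64, id=12), (89, id=13), (93, id=2) …. Take first 2.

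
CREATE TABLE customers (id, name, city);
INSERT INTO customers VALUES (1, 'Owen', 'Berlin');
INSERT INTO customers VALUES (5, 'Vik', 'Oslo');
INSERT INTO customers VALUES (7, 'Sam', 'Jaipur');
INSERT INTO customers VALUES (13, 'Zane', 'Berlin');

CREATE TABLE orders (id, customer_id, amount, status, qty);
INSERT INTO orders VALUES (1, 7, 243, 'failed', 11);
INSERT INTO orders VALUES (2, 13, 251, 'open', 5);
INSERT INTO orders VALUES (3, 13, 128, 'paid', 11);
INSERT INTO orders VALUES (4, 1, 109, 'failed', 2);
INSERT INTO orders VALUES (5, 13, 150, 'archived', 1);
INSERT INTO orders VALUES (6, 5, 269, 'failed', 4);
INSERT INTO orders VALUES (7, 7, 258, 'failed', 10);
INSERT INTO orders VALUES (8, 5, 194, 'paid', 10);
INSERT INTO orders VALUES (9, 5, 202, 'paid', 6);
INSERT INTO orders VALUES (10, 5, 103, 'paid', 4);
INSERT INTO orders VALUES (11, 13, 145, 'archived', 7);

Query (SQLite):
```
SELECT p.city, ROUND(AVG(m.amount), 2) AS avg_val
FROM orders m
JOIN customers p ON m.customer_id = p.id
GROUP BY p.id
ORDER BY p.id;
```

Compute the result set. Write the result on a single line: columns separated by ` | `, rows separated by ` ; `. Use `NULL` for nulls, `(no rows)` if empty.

Join each orders row to its customers via customer_id.
Group joined rows by customers.id; compute ROUND(AVG(m.amount), 2) per group.
  1: ids {4} → ROUND(AVG(m.amount), 2)=109
  5: ids {6, 8, 9, 10} → ROUND(AVG(m.amount), 2)=192
  7: ids {1, 7} → ROUND(AVG(m.amount), 2)=250.5
  13: ids {2, 3, 5, 11} → ROUND(AVG(m.amount), 2)=168.5

Berlin | 109 ; Oslo | 192 ; Jaipur | 250.5 ; Berlin | 168.5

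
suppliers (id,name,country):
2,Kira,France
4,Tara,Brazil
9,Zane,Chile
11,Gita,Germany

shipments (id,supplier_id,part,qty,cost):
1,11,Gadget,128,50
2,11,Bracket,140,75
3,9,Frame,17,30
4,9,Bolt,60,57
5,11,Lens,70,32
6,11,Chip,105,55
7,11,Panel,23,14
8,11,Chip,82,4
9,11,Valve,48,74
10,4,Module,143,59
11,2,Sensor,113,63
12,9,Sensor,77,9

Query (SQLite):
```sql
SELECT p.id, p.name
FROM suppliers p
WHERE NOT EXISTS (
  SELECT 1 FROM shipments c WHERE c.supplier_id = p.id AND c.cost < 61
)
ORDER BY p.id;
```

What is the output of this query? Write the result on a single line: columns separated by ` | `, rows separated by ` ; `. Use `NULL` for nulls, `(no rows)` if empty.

2 | Kira

For each suppliers row, check whether any shipments with matching supplier_id has cost < 61.
Keep rows where that is false.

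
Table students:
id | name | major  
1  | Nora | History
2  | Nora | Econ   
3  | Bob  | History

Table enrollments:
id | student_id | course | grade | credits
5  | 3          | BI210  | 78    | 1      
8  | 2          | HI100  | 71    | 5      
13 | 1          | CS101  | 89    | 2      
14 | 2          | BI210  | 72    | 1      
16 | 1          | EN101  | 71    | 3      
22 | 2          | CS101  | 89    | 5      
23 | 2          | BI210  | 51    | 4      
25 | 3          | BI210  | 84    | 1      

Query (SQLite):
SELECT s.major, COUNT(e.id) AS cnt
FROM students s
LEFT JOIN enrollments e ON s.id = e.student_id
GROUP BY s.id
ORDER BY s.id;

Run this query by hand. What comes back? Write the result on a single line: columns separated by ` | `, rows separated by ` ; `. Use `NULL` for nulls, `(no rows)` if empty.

LEFT JOIN keeps every students row; unmatched ones get NULL for enrollments columns.
Group by students.id and compute COUNT(e.id). COUNT(col) of an all-NULL group is 0.
  1: ids {13, 16} → COUNT(e.id)=2
  2: ids {8, 14, 22, 23} → COUNT(e.id)=4
  3: ids {5, 25} → COUNT(e.id)=2

History | 2 ; Econ | 4 ; History | 2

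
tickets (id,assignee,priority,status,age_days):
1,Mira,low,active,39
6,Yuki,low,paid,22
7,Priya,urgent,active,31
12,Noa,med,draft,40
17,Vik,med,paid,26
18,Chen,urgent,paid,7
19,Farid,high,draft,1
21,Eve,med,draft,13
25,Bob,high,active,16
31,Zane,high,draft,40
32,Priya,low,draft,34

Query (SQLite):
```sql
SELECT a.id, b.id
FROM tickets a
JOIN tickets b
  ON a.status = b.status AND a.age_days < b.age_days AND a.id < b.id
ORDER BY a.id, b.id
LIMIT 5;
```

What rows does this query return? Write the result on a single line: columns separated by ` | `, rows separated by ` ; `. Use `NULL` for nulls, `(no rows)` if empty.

6 | 17 ; 19 | 21 ; 19 | 31 ; 19 | 32 ; 21 | 31

Pairs (a,b) with same status, a.age_days < b.age_days, a.id < b.id.
status groups: active:{1,7,25} draft:{12,19,21,31,32} paid:{6,17,18}
Ordered by (a.id, b.id); first 5.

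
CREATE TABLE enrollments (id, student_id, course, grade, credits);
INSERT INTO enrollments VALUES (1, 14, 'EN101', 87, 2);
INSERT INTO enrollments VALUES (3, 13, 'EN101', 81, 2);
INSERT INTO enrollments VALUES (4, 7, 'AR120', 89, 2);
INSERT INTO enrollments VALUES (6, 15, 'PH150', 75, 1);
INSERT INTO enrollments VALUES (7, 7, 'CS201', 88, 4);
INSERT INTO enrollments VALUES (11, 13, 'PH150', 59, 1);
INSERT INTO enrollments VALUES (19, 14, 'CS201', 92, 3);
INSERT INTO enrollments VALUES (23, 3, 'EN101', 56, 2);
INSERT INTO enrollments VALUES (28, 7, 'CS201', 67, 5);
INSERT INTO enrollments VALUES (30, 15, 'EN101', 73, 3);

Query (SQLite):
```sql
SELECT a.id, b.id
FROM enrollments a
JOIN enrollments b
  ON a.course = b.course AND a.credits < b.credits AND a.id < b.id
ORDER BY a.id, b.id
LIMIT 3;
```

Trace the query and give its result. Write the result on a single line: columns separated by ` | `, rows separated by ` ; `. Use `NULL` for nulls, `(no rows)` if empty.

Pairs (a,b) with same course, a.credits < b.credits, a.id < b.id.
course groups: AR120:{4} CS201:{7,19,28} EN101:{1,3,23,30} PH150:{6,11}
Ordered by (a.id, b.id); first 3.

1 | 30 ; 3 | 30 ; 7 | 28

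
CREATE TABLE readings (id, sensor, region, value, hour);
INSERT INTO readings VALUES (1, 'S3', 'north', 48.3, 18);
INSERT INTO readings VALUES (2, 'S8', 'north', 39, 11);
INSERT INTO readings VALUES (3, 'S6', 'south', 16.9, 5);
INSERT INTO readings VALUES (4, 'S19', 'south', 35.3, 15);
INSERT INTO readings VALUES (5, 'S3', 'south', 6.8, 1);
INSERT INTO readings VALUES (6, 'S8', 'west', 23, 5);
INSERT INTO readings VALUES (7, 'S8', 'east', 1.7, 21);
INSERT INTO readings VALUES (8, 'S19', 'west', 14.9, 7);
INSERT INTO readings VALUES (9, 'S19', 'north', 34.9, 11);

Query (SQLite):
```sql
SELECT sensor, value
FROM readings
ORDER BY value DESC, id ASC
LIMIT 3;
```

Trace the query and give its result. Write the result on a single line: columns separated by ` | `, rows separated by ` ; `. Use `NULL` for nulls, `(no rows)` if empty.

S3 | 48.3 ; S8 | 39 ; S19 | 35.3

Sort by value desc, tiebreak id asc: (48.3, id=1), (39, id=2), (35.3, id=4), (34.9, id=9), (23, id=6), (16.9, id=3) …. Take first 3.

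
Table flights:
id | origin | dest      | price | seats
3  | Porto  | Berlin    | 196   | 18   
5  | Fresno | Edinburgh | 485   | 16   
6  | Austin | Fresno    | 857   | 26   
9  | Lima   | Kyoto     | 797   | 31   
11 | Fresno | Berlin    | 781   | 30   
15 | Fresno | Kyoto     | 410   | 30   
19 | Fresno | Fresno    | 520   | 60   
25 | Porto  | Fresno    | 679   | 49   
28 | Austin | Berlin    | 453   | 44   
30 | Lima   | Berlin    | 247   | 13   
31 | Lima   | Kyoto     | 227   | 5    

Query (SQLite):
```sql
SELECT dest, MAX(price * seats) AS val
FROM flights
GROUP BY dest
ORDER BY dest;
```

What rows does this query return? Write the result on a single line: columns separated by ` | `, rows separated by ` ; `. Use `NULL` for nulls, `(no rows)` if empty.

Berlin | 23430 ; Edinburgh | 7760 ; Fresno | 33271 ; Kyoto | 24707

For each row compute price * seats.
Group by dest; take MAX of the expression per group.
  Berlin: ids {3, 11, 28, 30} → MAX(price * seats)=23430
  Edinburgh: ids {5} → MAX(price * seats)=7760
  Fresno: ids {6, 19, 25} → MAX(price * seats)=33271
  Kyoto: ids {9, 15, 31} → MAX(price * seats)=24707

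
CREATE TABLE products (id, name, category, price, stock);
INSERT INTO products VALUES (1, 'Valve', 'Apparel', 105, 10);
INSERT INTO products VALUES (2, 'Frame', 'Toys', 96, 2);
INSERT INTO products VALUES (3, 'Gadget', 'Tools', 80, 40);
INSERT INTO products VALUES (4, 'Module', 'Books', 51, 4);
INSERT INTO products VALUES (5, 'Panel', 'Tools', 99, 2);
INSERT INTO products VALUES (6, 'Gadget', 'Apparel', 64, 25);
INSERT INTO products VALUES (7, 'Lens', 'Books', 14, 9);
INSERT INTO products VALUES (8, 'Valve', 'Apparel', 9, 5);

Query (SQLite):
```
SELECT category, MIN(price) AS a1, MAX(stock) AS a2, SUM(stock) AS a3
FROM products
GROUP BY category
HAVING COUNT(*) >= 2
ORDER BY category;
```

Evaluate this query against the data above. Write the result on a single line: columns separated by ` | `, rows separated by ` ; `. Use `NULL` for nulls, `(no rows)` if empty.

Apparel | 9 | 25 | 40 ; Books | 14 | 9 | 13 ; Tools | 80 | 40 | 42

Group products by category.
Per group compute: MIN(price), MAX(stock), SUM(stock).
HAVING: drop groups with fewer than 2 rows.
  Apparel: ids {1, 6, 8} → MIN(price)=9, MAX(stock)=25, SUM(stock)=40
  Books: ids {4, 7} → MIN(price)=14, MAX(stock)=9, SUM(stock)=13
  Tools: ids {3, 5} → MIN(price)=80, MAX(stock)=40, SUM(stock)=42
  Toys: ids {2} → MIN(price)=96, MAX(stock)=2, SUM(stock)=2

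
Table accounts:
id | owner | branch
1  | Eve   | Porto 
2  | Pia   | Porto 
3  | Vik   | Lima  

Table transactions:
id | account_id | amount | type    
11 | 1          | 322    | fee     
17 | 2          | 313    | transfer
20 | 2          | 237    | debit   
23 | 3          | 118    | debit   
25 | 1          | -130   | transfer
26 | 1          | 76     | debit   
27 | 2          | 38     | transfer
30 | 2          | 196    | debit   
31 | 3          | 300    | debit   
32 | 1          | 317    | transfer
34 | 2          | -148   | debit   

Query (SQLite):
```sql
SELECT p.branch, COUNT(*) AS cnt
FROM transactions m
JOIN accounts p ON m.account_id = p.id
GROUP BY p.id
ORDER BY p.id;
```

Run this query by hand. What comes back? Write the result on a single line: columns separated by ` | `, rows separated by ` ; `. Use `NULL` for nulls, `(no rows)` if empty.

Porto | 4 ; Porto | 5 ; Lima | 2

Join each transactions row to its accounts via account_id.
Group joined rows by accounts.id; compute COUNT(*) per group.
  1: ids {11, 25, 26, 32} → COUNT(*)=4
  2: ids {17, 20, 27, 30, 34} → COUNT(*)=5
  3: ids {23, 31} → COUNT(*)=2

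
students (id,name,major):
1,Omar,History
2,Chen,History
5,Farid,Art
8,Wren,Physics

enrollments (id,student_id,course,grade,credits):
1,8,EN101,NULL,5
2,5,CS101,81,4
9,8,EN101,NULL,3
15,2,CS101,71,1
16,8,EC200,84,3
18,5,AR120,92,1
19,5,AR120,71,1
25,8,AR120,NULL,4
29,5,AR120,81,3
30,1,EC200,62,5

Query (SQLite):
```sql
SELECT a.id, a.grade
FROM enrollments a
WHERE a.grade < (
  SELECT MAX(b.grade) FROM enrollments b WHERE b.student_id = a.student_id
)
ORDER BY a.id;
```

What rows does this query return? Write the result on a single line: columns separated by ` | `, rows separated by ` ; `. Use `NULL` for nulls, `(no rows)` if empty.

For each enrollments row a, compute MAX(grade) over rows sharing a.student_id.
Keep row a if a.grade < that per-group MAX.
  student_id=1: MAX(grade) = 62
  student_id=2: MAX(grade) = 71
  student_id=5: MAX(grade) = 92
  student_id=8: MAX(grade) = 84

2 | 81 ; 19 | 71 ; 29 | 81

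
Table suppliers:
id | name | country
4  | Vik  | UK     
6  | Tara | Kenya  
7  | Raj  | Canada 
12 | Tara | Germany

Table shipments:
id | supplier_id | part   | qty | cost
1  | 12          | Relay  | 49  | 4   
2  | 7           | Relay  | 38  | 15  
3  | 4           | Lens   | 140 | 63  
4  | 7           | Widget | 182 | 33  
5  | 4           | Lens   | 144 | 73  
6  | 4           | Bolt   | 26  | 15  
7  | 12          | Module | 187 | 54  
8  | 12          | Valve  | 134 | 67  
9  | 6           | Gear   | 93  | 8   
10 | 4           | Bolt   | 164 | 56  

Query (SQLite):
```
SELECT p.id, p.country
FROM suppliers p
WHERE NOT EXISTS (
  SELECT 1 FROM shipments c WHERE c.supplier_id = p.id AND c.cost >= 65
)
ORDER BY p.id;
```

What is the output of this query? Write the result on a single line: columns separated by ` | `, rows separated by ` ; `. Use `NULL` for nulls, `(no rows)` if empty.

For each suppliers row, check whether any shipments with matching supplier_id has cost >= 65.
Keep rows where that is false.

6 | Kenya ; 7 | Canada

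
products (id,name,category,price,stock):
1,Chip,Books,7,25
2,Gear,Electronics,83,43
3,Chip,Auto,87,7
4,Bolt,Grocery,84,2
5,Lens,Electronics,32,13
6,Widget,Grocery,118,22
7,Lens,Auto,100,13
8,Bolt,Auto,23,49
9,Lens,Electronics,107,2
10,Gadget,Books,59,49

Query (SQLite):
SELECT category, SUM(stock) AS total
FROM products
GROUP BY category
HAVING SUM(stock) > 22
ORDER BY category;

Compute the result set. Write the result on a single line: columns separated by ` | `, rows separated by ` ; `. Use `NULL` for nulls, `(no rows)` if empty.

Auto | 69 ; Books | 74 ; Electronics | 58 ; Grocery | 24

Partition products by category; compute SUM(stock) within each group.
HAVING: keep groups where SUM(stock) > 22.
  Auto: ids {3, 7, 8} → SUM(stock)=69
  Books: ids {1, 10} → SUM(stock)=74
  Electronics: ids {2, 5, 9} → SUM(stock)=58
  Grocery: ids {4, 6} → SUM(stock)=24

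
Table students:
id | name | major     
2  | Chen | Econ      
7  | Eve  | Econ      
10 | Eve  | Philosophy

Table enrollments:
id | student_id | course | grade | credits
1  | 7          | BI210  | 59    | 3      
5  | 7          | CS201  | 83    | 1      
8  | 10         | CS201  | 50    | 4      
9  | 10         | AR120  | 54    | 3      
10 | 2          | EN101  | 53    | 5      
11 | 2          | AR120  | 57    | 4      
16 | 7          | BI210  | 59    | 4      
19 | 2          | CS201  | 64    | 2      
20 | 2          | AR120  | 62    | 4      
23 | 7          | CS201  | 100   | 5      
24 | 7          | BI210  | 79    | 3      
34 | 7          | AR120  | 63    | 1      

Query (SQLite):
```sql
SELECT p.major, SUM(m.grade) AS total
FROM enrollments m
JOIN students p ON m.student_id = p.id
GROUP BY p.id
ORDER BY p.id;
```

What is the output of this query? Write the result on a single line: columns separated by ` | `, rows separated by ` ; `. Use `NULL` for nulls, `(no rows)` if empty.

Econ | 236 ; Econ | 443 ; Philosophy | 104

Join each enrollments row to its students via student_id.
Group joined rows by students.id; compute SUM(m.grade) per group.
  2: ids {10, 11, 19, 20} → SUM(m.grade)=236
  7: ids {1, 5, 16, 23, 24, 34} → SUM(m.grade)=443
  10: ids {8, 9} → SUM(m.grade)=104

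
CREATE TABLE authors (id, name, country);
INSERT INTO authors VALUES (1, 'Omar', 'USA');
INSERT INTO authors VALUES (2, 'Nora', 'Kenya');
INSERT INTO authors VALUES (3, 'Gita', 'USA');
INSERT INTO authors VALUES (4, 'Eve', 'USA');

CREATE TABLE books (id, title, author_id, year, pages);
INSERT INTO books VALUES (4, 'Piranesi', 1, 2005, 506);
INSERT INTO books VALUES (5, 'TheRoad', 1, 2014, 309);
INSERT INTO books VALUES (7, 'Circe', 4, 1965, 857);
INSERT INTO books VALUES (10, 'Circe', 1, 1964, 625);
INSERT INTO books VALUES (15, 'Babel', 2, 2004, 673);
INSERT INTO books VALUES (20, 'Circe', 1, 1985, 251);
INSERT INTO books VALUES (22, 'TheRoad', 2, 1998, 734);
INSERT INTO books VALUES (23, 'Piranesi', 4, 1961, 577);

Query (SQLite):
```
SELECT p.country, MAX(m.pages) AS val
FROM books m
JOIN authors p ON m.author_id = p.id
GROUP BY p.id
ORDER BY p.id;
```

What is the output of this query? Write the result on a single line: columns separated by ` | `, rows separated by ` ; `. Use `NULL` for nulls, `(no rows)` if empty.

USA | 625 ; Kenya | 734 ; USA | 857

Join each books row to its authors via author_id.
Group joined rows by authors.id; compute MAX(m.pages) per group.
  1: ids {4, 5, 10, 20} → MAX(m.pages)=625
  2: ids {15, 22} → MAX(m.pages)=734
  4: ids {7, 23} → MAX(m.pages)=857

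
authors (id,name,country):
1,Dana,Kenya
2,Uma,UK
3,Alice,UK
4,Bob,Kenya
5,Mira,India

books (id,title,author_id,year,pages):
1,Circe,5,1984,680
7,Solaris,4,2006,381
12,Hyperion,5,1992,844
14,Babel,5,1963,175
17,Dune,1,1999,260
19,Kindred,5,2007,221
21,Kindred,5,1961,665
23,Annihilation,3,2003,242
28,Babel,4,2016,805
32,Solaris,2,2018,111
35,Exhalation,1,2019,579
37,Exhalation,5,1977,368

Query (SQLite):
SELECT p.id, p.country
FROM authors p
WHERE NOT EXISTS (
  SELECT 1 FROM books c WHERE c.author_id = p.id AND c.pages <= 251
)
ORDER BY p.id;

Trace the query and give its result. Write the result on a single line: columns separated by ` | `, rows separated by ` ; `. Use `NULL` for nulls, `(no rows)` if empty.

For each authors row, check whether any books with matching author_id has pages <= 251.
Keep rows where that is false.

1 | Kenya ; 4 | Kenya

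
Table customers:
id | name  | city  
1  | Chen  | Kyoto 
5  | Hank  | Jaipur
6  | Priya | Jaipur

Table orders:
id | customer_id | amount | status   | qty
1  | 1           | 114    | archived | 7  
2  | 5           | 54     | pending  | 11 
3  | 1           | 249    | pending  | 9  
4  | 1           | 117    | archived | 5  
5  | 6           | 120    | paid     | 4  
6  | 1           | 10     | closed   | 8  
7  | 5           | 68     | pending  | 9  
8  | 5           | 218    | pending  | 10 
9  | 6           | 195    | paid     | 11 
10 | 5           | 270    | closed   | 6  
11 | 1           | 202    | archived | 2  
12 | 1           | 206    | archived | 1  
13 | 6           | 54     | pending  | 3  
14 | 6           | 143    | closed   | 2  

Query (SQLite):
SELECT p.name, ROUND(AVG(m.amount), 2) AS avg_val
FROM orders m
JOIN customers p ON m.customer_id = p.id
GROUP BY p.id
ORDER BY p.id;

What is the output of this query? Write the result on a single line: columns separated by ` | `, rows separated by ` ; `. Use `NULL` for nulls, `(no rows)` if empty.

Chen | 149.67 ; Hank | 152.5 ; Priya | 128

Join each orders row to its customers via customer_id.
Group joined rows by customers.id; compute ROUND(AVG(m.amount), 2) per group.
  1: ids {1, 3, 4, 6, 11, 12} → ROUND(AVG(m.amount), 2)=149.67
  5: ids {2, 7, 8, 10} → ROUND(AVG(m.amount), 2)=152.5
  6: ids {5, 9, 13, 14} → ROUND(AVG(m.amount), 2)=128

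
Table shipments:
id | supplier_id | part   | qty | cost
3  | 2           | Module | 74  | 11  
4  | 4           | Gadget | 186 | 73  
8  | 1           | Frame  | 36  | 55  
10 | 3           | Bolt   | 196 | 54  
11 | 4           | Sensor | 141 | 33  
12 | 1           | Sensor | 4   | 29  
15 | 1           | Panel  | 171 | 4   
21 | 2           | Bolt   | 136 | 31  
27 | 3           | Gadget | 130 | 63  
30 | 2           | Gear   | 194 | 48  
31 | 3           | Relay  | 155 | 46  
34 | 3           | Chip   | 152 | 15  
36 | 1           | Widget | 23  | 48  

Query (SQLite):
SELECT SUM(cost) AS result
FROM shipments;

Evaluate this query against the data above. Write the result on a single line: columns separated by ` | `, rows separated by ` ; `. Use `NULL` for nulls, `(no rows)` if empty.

510

All cost values: [11, 73, 55, 54, 33, 29, 4, 31, 63, 48, 46, 15, 48].
SUM of non-NULL values = 510.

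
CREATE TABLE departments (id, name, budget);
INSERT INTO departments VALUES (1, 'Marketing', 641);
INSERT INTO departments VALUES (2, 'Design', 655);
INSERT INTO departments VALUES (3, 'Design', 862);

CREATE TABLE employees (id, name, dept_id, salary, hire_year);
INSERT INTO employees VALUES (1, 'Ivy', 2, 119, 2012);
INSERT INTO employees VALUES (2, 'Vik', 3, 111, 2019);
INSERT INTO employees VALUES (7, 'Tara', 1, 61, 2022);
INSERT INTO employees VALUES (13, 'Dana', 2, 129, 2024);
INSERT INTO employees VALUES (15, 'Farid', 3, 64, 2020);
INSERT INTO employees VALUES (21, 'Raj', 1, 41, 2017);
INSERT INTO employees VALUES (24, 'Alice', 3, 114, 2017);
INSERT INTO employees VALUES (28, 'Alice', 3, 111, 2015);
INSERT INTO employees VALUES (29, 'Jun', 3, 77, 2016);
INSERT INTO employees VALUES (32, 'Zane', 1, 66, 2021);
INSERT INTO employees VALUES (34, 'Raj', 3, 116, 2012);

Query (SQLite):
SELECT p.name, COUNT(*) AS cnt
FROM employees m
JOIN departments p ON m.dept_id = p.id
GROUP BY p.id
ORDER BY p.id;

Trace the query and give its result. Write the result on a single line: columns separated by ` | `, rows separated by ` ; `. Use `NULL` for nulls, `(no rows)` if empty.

Marketing | 3 ; Design | 2 ; Design | 6

Join each employees row to its departments via dept_id.
Group joined rows by departments.id; compute COUNT(*) per group.
  1: ids {7, 21, 32} → COUNT(*)=3
  2: ids {1, 13} → COUNT(*)=2
  3: ids {2, 15, 24, 28, 29, 34} → COUNT(*)=6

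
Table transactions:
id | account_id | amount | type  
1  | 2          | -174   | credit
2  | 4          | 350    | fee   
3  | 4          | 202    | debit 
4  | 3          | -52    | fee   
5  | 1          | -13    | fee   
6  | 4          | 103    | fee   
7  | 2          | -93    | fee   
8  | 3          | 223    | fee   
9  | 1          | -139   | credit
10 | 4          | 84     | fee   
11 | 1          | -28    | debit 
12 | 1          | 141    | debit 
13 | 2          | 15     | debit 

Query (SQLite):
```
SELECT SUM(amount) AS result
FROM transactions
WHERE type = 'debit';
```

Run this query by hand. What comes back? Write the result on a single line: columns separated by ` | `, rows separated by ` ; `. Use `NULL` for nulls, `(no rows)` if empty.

Rows where type='debit' → amount values: [202, -28, 141, 15].
SUM of non-NULL values = 330.

330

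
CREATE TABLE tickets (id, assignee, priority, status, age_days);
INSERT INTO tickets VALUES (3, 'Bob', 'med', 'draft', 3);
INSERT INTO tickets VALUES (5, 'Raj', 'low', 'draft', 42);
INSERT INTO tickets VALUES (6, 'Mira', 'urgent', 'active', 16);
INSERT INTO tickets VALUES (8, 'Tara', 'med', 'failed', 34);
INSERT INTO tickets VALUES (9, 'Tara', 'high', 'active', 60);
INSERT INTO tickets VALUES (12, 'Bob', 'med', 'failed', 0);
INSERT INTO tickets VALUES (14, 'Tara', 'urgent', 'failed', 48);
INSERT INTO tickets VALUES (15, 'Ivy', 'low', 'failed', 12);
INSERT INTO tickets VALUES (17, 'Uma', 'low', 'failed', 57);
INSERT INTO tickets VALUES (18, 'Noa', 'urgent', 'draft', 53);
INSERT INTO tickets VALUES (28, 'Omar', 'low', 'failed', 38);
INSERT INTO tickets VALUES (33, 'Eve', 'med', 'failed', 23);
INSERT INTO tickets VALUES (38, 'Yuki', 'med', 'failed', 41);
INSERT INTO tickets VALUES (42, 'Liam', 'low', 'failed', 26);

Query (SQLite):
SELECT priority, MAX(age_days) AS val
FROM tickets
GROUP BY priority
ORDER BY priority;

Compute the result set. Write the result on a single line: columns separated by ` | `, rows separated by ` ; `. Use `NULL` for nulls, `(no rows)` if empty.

high | 60 ; low | 57 ; med | 41 ; urgent | 53

Partition tickets by priority; compute MAX(age_days) within each group.
  high: ids {9} → MAX(age_days)=60
  low: ids {5, 15, 17, 28, 42} → MAX(age_days)=57
  med: ids {3, 8, 12, 33, 38} → MAX(age_days)=41
  urgent: ids {6, 14, 18} → MAX(age_days)=53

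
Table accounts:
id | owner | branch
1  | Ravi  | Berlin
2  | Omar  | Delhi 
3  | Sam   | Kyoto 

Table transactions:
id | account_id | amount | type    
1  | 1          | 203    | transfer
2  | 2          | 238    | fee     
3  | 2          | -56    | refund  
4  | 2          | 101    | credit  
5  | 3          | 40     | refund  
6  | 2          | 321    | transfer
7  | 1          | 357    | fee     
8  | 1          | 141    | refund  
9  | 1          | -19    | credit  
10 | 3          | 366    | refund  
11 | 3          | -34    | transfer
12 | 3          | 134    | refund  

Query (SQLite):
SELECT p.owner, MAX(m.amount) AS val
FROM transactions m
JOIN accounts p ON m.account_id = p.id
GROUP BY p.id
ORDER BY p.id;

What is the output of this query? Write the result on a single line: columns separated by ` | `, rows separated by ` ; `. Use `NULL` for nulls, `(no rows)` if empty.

Join each transactions row to its accounts via account_id.
Group joined rows by accounts.id; compute MAX(m.amount) per group.
  1: ids {1, 7, 8, 9} → MAX(m.amount)=357
  2: ids {2, 3, 4, 6} → MAX(m.amount)=321
  3: ids {5, 10, 11, 12} → MAX(m.amount)=366

Ravi | 357 ; Omar | 321 ; Sam | 366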